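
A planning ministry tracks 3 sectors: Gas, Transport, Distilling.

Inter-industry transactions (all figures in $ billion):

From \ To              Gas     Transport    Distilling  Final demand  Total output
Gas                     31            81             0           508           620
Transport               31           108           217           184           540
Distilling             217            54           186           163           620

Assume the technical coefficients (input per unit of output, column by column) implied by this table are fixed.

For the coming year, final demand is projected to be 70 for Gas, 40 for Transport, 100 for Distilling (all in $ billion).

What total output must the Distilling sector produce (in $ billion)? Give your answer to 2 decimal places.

x_D = 212.79

Technical coefficients a_ij = z_ij / X_j:
  a_GG = 31/620 = 0.05, a_TG = 31/620 = 0.05, a_DG = 217/620 = 0.35
  a_GT = 81/540 = 0.15, a_TT = 108/540 = 0.20, a_DT = 54/540 = 0.10
  a_GD = 0/620 = 0.00, a_TD = 217/620 = 0.35, a_DD = 186/620 = 0.30
I − A =
  [   0.95    -0.15     0.00]
  [  -0.05     0.80    -0.35]
  [  -0.35    -0.10     0.70]
Cofactors of I−A, C_ij = (−1)^(i+j)·(minor ij) (rows/columns in the sector order above):
  C_11 = (0.80)(0.70) − (-0.35)(-0.10) = 0.5250
  C_12 = −[(-0.05)(0.70) − (-0.35)(-0.35)] = 0.1575
  C_13 = (-0.05)(-0.10) − (0.80)(-0.35) = 0.2850
  C_21 = −[(-0.15)(0.70) − (0.00)(-0.10)] = 0.1050
  C_22 = (0.95)(0.70) − (0.00)(-0.35) = 0.6650
  C_23 = −[(0.95)(-0.10) − (-0.15)(-0.35)] = 0.1475
  C_31 = (-0.15)(-0.35) − (0.00)(0.80) = 0.0525
  C_32 = −[(0.95)(-0.35) − (0.00)(-0.05)] = 0.3325
  C_33 = (0.95)(0.80) − (-0.15)(-0.05) = 0.7525
det(I−A) = Σ_j (I−A)_1j·C_1j = (0.95)(0.5250) + (-0.15)(0.1575) + (0.00)(0.2850) = 0.475125
adj(I−A) = Cᵀ =
  [ 0.5250   0.1050   0.0525]
  [ 0.1575   0.6650   0.3325]
  [ 0.2850   0.1475   0.7525]
(I − A)⁻¹ = adj(I−A) / det(I−A) ≈
  [   1.1050     0.2210     0.1105]
  [   0.3315     1.3996     0.6998]
  [   0.5998     0.3104     1.5838]
x = (I − A)⁻¹ d = adj(I−A)·d / det(I−A), with det(I−A) = 0.475125:
  x_G = (0.5250·70 + 0.1050·40 + 0.0525·100) / 0.475125 = 46.20 / 0.475125 ≈ 97.24
  x_T = (0.1575·70 + 0.6650·40 + 0.3325·100) / 0.475125 = 70.875 / 0.475125 ≈ 149.17
  x_D = (0.2850·70 + 0.1475·40 + 0.7525·100) / 0.475125 = 101.10 / 0.475125 ≈ 212.79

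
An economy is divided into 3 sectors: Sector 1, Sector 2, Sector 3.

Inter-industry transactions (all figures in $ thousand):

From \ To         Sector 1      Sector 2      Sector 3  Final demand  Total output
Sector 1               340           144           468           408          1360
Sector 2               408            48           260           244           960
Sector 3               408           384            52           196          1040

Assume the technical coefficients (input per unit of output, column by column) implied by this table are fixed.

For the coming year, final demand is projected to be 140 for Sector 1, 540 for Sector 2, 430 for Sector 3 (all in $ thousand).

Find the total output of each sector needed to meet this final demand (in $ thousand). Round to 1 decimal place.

x_1 = 1330.5, x_2 = 1370.1, x_3 = 1449.6

Technical coefficients a_ij = z_ij / X_j:
  a_11 = 340/1360 = 0.25, a_21 = 408/1360 = 0.30, a_31 = 408/1360 = 0.30
  a_12 = 144/960 = 0.15, a_22 = 48/960 = 0.05, a_32 = 384/960 = 0.40
  a_13 = 468/1040 = 0.45, a_23 = 260/1040 = 0.25, a_33 = 52/1040 = 0.05
I − A =
  [   0.75    -0.15    -0.45]
  [  -0.30     0.95    -0.25]
  [  -0.30    -0.40     0.95]
Cofactors of I−A, C_ij = (−1)^(i+j)·(minor ij) (rows/columns in the sector order above):
  C_11 = (0.95)(0.95) − (-0.25)(-0.40) = 0.8025
  C_12 = −[(-0.30)(0.95) − (-0.25)(-0.30)] = 0.3600
  C_13 = (-0.30)(-0.40) − (0.95)(-0.30) = 0.4050
  C_21 = −[(-0.15)(0.95) − (-0.45)(-0.40)] = 0.3225
  C_22 = (0.75)(0.95) − (-0.45)(-0.30) = 0.5775
  C_23 = −[(0.75)(-0.40) − (-0.15)(-0.30)] = 0.3450
  C_31 = (-0.15)(-0.25) − (-0.45)(0.95) = 0.4650
  C_32 = −[(0.75)(-0.25) − (-0.45)(-0.30)] = 0.3225
  C_33 = (0.75)(0.95) − (-0.15)(-0.30) = 0.6675
det(I−A) = Σ_j (I−A)_1j·C_1j = (0.75)(0.8025) + (-0.15)(0.3600) + (-0.45)(0.4050) = 0.365625
adj(I−A) = Cᵀ =
  [ 0.8025   0.3225   0.4650]
  [ 0.3600   0.5775   0.3225]
  [ 0.4050   0.3450   0.6675]
(I − A)⁻¹ = adj(I−A) / det(I−A) ≈
  [   2.1949     0.8821     1.2718]
  [   0.9846     1.5795     0.8821]
  [   1.1077     0.9436     1.8256]
x = (I − A)⁻¹ d = adj(I−A)·d / det(I−A), with det(I−A) = 0.365625:
  x_1 = (0.8025·140 + 0.3225·540 + 0.4650·430) / 0.365625 = 486.45 / 0.365625 ≈ 1330.5
  x_2 = (0.3600·140 + 0.5775·540 + 0.3225·430) / 0.365625 = 500.925 / 0.365625 ≈ 1370.1
  x_3 = (0.4050·140 + 0.3450·540 + 0.6675·430) / 0.365625 = 530.025 / 0.365625 ≈ 1449.6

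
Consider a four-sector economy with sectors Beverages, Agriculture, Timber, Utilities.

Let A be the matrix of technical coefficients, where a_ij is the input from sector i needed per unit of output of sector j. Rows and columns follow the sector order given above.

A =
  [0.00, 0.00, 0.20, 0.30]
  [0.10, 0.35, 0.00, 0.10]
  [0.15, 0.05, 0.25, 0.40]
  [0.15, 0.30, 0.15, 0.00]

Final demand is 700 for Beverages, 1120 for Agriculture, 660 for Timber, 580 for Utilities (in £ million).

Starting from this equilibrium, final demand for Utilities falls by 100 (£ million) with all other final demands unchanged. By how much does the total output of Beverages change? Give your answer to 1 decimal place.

Δx_1 = -55.0

I − A =
  [   1.00     0.00    -0.20    -0.30]
  [  -0.10     0.65     0.00    -0.10]
  [  -0.15    -0.05     0.75    -0.40]
  [  -0.15    -0.30    -0.15     1.00]
Compute the cofactors C_ij = (−1)^(i+j)·(3×3 minor ij) of I−A; the adjugate is their transpose:
adj(I−A) = Cᵀ =
  [ 0.42525   0.10375   0.15325   0.19925]
  [ 0.08250   0.60750   0.04250   0.10250]
  [ 0.14975   0.18125   0.58175   0.29575]
  [ 0.11100   0.22500   0.12300   0.46700]
det(I−A) = Σ_j (I−A)_1j·C_1j = (1.00)(0.42525) + (0.00)(0.08250) + (-0.20)(0.14975) + (-0.30)(0.11100) = 0.3620
(I − A)⁻¹ = adj(I−A) / det(I−A) ≈
  [   1.1747     0.2866     0.4233     0.5504]
  [   0.2279     1.6782     0.1174     0.2831]
  [   0.4137     0.5007     1.6070     0.8170]
  [   0.3066     0.6215     0.3398     1.2901]
Δx = (I − A)⁻¹ Δd with Δd having -100 in the Utilities component and 0 elsewhere.
So Δx_1 = L_14 · (-100), where L_14 = adj(I−A)_14 / det(I−A) = 0.19925 / 0.3620.
Δx_1 = 0.19925 × (-100) / 0.3620 = -19.925 / 0.3620 ≈ -55.0.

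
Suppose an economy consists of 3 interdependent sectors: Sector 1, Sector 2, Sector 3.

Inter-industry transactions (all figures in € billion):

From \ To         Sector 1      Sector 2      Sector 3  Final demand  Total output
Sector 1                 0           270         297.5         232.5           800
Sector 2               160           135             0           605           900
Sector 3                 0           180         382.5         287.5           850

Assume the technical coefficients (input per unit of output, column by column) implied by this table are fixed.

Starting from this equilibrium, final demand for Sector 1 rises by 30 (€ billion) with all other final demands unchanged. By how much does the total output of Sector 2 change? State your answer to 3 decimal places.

Technical coefficients a_ij = z_ij / X_j:
  a_11 = 0/800 = 0.00, a_21 = 160/800 = 0.20, a_31 = 0/800 = 0.00
  a_12 = 270/900 = 0.30, a_22 = 135/900 = 0.15, a_32 = 180/900 = 0.20
  a_13 = 297.5/850 = 0.35, a_23 = 0/850 = 0.00, a_33 = 382.5/850 = 0.45
I − A =
  [   1.00    -0.30    -0.35]
  [  -0.20     0.85     0.00]
  [   0.00    -0.20     0.55]
Cofactors of I−A, C_ij = (−1)^(i+j)·(minor ij) (rows/columns in the sector order above):
  C_11 = (0.85)(0.55) − (0.00)(-0.20) = 0.4675
  C_12 = −[(-0.20)(0.55) − (0.00)(0.00)] = 0.1100
  C_13 = (-0.20)(-0.20) − (0.85)(0.00) = 0.0400
  C_21 = −[(-0.30)(0.55) − (-0.35)(-0.20)] = 0.2350
  C_22 = (1.00)(0.55) − (-0.35)(0.00) = 0.5500
  C_23 = −[(1.00)(-0.20) − (-0.30)(0.00)] = 0.2000
  C_31 = (-0.30)(0.00) − (-0.35)(0.85) = 0.2975
  C_32 = −[(1.00)(0.00) − (-0.35)(-0.20)] = 0.0700
  C_33 = (1.00)(0.85) − (-0.30)(-0.20) = 0.7900
det(I−A) = Σ_j (I−A)_1j·C_1j = (1.00)(0.4675) + (-0.30)(0.1100) + (-0.35)(0.0400) = 0.4205
adj(I−A) = Cᵀ =
  [ 0.4675   0.2350   0.2975]
  [ 0.1100   0.5500   0.0700]
  [ 0.0400   0.2000   0.7900]
(I − A)⁻¹ = adj(I−A) / det(I−A) ≈
  [   1.1118     0.5589     0.7075]
  [   0.2616     1.3080     0.1665]
  [   0.0951     0.4756     1.8787]
Δx = (I − A)⁻¹ Δd with Δd having +30 in the Sector 1 component and 0 elsewhere.
So Δx_2 = L_21 · (+30), where L_21 = adj(I−A)_21 / det(I−A) = 0.1100 / 0.4205.
Δx_2 = 0.1100 × (+30) / 0.4205 = 3.30 / 0.4205 ≈ 7.848.

Δx_2 = 7.848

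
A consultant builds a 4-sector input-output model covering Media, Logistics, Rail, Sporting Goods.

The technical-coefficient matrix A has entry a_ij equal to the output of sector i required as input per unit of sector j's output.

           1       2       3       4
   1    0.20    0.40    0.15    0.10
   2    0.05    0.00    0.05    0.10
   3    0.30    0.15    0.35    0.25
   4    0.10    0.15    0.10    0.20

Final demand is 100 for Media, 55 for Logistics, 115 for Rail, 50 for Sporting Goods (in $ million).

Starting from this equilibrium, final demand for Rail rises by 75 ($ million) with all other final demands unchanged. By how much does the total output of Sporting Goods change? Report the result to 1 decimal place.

Δx_4 = 24.6

I − A =
  [   0.80    -0.40    -0.15    -0.10]
  [  -0.05     1.00    -0.05    -0.10]
  [  -0.30    -0.15     0.65    -0.25]
  [  -0.10    -0.15    -0.10     0.80]
Compute the cofactors C_ij = (−1)^(i+j)·(3×3 minor ij) of I−A; the adjugate is their transpose:
adj(I−A) = Cᵀ =
  [ 0.475875   0.232875   0.148500   0.135000]
  [ 0.047500   0.346750   0.047500   0.064125]
  [ 0.269875   0.235000   0.597250   0.249750]
  [ 0.102125   0.123500   0.102125   0.448875]
det(I−A) = Σ_j (I−A)_1j·C_1j = (0.80)(0.475875) + (-0.40)(0.047500) + (-0.15)(0.269875) + (-0.10)(0.102125) = 0.31100625
(I − A)⁻¹ = adj(I−A) / det(I−A) ≈
  [   1.5301     0.7488     0.4775     0.4341]
  [   0.1527     1.1149     0.1527     0.2062]
  [   0.8677     0.7556     1.9204     0.8030]
  [   0.3284     0.3971     0.3284     1.4433]
Δx = (I − A)⁻¹ Δd with Δd having +75 in the Rail component and 0 elsewhere.
So Δx_4 = L_43 · (+75), where L_43 = adj(I−A)_43 / det(I−A) = 0.102125 / 0.31100625.
Δx_4 = 0.102125 × (+75) / 0.31100625 = 7.659375 / 0.31100625 ≈ 24.6.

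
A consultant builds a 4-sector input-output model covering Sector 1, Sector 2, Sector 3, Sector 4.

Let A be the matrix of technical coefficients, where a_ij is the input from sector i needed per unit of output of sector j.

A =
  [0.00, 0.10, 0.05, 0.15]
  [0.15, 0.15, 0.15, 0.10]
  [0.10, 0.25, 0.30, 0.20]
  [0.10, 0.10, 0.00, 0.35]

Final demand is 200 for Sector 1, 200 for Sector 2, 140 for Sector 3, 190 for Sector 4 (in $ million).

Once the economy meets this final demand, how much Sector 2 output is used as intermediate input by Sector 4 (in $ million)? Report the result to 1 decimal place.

z_24 = 41.0

I − A =
  [   1.00    -0.10    -0.05    -0.15]
  [  -0.15     0.85    -0.15    -0.10]
  [  -0.10    -0.25     0.70    -0.20]
  [  -0.10    -0.10     0.00     0.65]
Compute the cofactors C_ij = (−1)^(i+j)·(3×3 minor ij) of I−A; the adjugate is their transpose:
adj(I−A) = Cᵀ =
  [ 0.352375   0.065125   0.039125   0.103375]
  [ 0.088000   0.440250   0.100625   0.119000]
  [ 0.101125   0.188750   0.516750   0.211375]
  [ 0.067750   0.077750   0.021500   0.539375]
det(I−A) = Σ_j (I−A)_1j·C_1j = (1.00)(0.352375) + (-0.10)(0.088000) + (-0.05)(0.101125) + (-0.15)(0.067750) = 0.32835625
(I − A)⁻¹ = adj(I−A) / det(I−A) ≈
  [   1.0731     0.1983     0.1192     0.3148]
  [   0.2680     1.3408     0.3065     0.3624]
  [   0.3080     0.5748     1.5737     0.6437]
  [   0.2063     0.2368     0.0655     1.6427]
First solve x = (I − A)⁻¹ d = adj(I−A)·d / det(I−A); in particular x_4 = (0.067750·200 + 0.077750·200 + 0.021500·140 + 0.539375·190) / 0.32835625 = 134.59125 / 0.32835625 ≈ 409.894.
Intermediate flow from 2 to 4: z_24 = a_24 · x_4 = 0.10 × 134.59125 / 0.32835625 = 13.459125 / 0.32835625 ≈ 41.0.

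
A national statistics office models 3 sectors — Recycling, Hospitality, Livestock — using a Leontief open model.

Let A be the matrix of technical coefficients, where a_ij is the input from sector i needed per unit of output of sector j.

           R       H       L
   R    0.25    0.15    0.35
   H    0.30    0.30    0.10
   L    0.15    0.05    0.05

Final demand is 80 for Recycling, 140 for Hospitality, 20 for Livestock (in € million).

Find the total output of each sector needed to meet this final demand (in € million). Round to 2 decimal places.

x_R = 197.06, x_H = 294.12, x_L = 67.65

I − A =
  [   0.75    -0.15    -0.35]
  [  -0.30     0.70    -0.10]
  [  -0.15    -0.05     0.95]
Cofactors of I−A, C_ij = (−1)^(i+j)·(minor ij) (rows/columns in the sector order above):
  C_11 = (0.70)(0.95) − (-0.10)(-0.05) = 0.6600
  C_12 = −[(-0.30)(0.95) − (-0.10)(-0.15)] = 0.3000
  C_13 = (-0.30)(-0.05) − (0.70)(-0.15) = 0.1200
  C_21 = −[(-0.15)(0.95) − (-0.35)(-0.05)] = 0.1600
  C_22 = (0.75)(0.95) − (-0.35)(-0.15) = 0.6600
  C_23 = −[(0.75)(-0.05) − (-0.15)(-0.15)] = 0.0600
  C_31 = (-0.15)(-0.10) − (-0.35)(0.70) = 0.2600
  C_32 = −[(0.75)(-0.10) − (-0.35)(-0.30)] = 0.1800
  C_33 = (0.75)(0.70) − (-0.15)(-0.30) = 0.4800
det(I−A) = Σ_j (I−A)_1j·C_1j = (0.75)(0.6600) + (-0.15)(0.3000) + (-0.35)(0.1200) = 0.4080
adj(I−A) = Cᵀ =
  [ 0.6600   0.1600   0.2600]
  [ 0.3000   0.6600   0.1800]
  [ 0.1200   0.0600   0.4800]
(I − A)⁻¹ = adj(I−A) / det(I−A) ≈
  [   1.6176     0.3922     0.6373]
  [   0.7353     1.6176     0.4412]
  [   0.2941     0.1471     1.1765]
x = (I − A)⁻¹ d = adj(I−A)·d / det(I−A), with det(I−A) = 0.4080:
  x_R = (0.6600·80 + 0.1600·140 + 0.2600·20) / 0.4080 = 80.40 / 0.4080 ≈ 197.06
  x_H = (0.3000·80 + 0.6600·140 + 0.1800·20) / 0.4080 = 120.00 / 0.4080 ≈ 294.12
  x_L = (0.1200·80 + 0.0600·140 + 0.4800·20) / 0.4080 = 27.60 / 0.4080 ≈ 67.65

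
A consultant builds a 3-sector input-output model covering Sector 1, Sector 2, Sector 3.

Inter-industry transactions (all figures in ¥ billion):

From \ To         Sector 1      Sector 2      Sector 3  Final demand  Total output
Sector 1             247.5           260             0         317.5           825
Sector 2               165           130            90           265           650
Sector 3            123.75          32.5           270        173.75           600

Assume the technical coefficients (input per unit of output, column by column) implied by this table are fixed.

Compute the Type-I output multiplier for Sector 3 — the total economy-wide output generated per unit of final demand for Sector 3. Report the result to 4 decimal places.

m_3 = 2.5826

Technical coefficients a_ij = z_ij / X_j:
  a_11 = 247.5/825 = 0.30, a_21 = 165/825 = 0.20, a_31 = 123.75/825 = 0.15
  a_12 = 260/650 = 0.40, a_22 = 130/650 = 0.20, a_32 = 32.5/650 = 0.05
  a_13 = 0/600 = 0.00, a_23 = 90/600 = 0.15, a_33 = 270/600 = 0.45
I − A =
  [   0.70    -0.40     0.00]
  [  -0.20     0.80    -0.15]
  [  -0.15    -0.05     0.55]
Cofactors of I−A, C_ij = (−1)^(i+j)·(minor ij) (rows/columns in the sector order above):
  C_11 = (0.80)(0.55) − (-0.15)(-0.05) = 0.4325
  C_12 = −[(-0.20)(0.55) − (-0.15)(-0.15)] = 0.1325
  C_13 = (-0.20)(-0.05) − (0.80)(-0.15) = 0.1300
  C_21 = −[(-0.40)(0.55) − (0.00)(-0.05)] = 0.2200
  C_22 = (0.70)(0.55) − (0.00)(-0.15) = 0.3850
  C_23 = −[(0.70)(-0.05) − (-0.40)(-0.15)] = 0.0950
  C_31 = (-0.40)(-0.15) − (0.00)(0.80) = 0.0600
  C_32 = −[(0.70)(-0.15) − (0.00)(-0.20)] = 0.1050
  C_33 = (0.70)(0.80) − (-0.40)(-0.20) = 0.4800
det(I−A) = Σ_j (I−A)_1j·C_1j = (0.70)(0.4325) + (-0.40)(0.1325) + (0.00)(0.1300) = 0.24975
adj(I−A) = Cᵀ =
  [ 0.4325   0.2200   0.0600]
  [ 0.1325   0.3850   0.1050]
  [ 0.1300   0.0950   0.4800]
(I − A)⁻¹ = adj(I−A) / det(I−A) ≈
  [   1.73173     0.88088     0.24024]
  [   0.53053     1.54154     0.42042]
  [   0.52052     0.38038     1.92192]
The output multiplier for sector j is the column-j sum of the Leontief inverse (I − A)⁻¹ = adj(I−A) / det(I−A).
Column 3 of adj(I−A): (0.0600, 0.1050, 0.4800); det(I−A) = 0.24975.
m_3 = (0.0600 + 0.1050 + 0.4800) / 0.24975 = 0.645 / 0.24975 ≈ 2.5826.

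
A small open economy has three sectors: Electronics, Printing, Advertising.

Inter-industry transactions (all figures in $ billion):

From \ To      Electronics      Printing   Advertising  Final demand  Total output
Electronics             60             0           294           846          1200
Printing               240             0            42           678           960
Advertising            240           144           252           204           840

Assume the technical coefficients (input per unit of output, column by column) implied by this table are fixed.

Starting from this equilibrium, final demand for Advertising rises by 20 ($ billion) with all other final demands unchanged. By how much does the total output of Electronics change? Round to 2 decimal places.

Technical coefficients a_ij = z_ij / X_j:
  a_EE = 60/1200 = 0.05, a_PE = 240/1200 = 0.20, a_AE = 240/1200 = 0.20
  a_EP = 0/960 = 0.00, a_PP = 0/960 = 0.00, a_AP = 144/960 = 0.15
  a_EA = 294/840 = 0.35, a_PA = 42/840 = 0.05, a_AA = 252/840 = 0.30
I − A =
  [   0.95     0.00    -0.35]
  [  -0.20     1.00    -0.05]
  [  -0.20    -0.15     0.70]
Cofactors of I−A, C_ij = (−1)^(i+j)·(minor ij) (rows/columns in the sector order above):
  C_11 = (1.00)(0.70) − (-0.05)(-0.15) = 0.6925
  C_12 = −[(-0.20)(0.70) − (-0.05)(-0.20)] = 0.1500
  C_13 = (-0.20)(-0.15) − (1.00)(-0.20) = 0.2300
  C_21 = −[(0.00)(0.70) − (-0.35)(-0.15)] = 0.0525
  C_22 = (0.95)(0.70) − (-0.35)(-0.20) = 0.5950
  C_23 = −[(0.95)(-0.15) − (0.00)(-0.20)] = 0.1425
  C_31 = (0.00)(-0.05) − (-0.35)(1.00) = 0.3500
  C_32 = −[(0.95)(-0.05) − (-0.35)(-0.20)] = 0.1175
  C_33 = (0.95)(1.00) − (0.00)(-0.20) = 0.9500
det(I−A) = Σ_j (I−A)_1j·C_1j = (0.95)(0.6925) + (0.00)(0.1500) + (-0.35)(0.2300) = 0.577375
adj(I−A) = Cᵀ =
  [ 0.6925   0.0525   0.3500]
  [ 0.1500   0.5950   0.1175]
  [ 0.2300   0.1425   0.9500]
(I − A)⁻¹ = adj(I−A) / det(I−A) ≈
  [   1.1994     0.0909     0.6062]
  [   0.2598     1.0305     0.2035]
  [   0.3984     0.2468     1.6454]
Δx = (I − A)⁻¹ Δd with Δd having +20 in the Advertising component and 0 elsewhere.
So Δx_E = L_EA · (+20), where L_EA = adj(I−A)_EA / det(I−A) = 0.3500 / 0.577375.
Δx_E = 0.3500 × (+20) / 0.577375 = 7.00 / 0.577375 ≈ 12.12.

Δx_E = 12.12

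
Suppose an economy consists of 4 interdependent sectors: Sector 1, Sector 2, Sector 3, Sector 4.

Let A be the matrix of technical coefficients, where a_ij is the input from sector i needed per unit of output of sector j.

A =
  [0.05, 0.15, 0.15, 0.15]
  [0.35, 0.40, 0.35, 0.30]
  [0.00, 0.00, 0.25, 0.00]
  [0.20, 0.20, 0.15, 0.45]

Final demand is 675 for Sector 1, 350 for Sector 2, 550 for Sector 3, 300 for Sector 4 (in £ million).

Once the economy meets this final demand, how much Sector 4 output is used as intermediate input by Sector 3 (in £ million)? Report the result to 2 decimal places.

I − A =
  [   0.95    -0.15    -0.15    -0.15]
  [  -0.35     0.60    -0.35    -0.30]
  [   0.00     0.00     0.75     0.00]
  [  -0.20    -0.20    -0.15     0.55]
Compute the cofactors C_ij = (−1)^(i+j)·(3×3 minor ij) of I−A; the adjugate is their transpose:
adj(I−A) = Cᵀ =
  [ 0.202500   0.084375   0.100125   0.101250]
  [ 0.189375   0.369375   0.260875   0.253125]
  [ 0.000000   0.000000   0.190125   0.000000]
  [ 0.142500   0.165000   0.183125   0.388125]
det(I−A) = Σ_j (I−A)_1j·C_1j = (0.95)(0.202500) + (-0.15)(0.189375) + (-0.15)(0.000000) + (-0.15)(0.142500) = 0.14259375
(I − A)⁻¹ = adj(I−A) / det(I−A) ≈
  [   1.4201     0.5917     0.7022     0.7101]
  [   1.3281     2.5904     1.8295     1.7751]
  [   0.0000     0.0000     1.3333     0.0000]
  [   0.9993     1.1571     1.2842     2.7219]
First solve x = (I − A)⁻¹ d = adj(I−A)·d / det(I−A); in particular x_3 = (0.000000·675 + 0.000000·350 + 0.190125·550 + 0.000000·300) / 0.14259375 = 104.56875 / 0.14259375 ≈ 733.3333.
Intermediate flow from 4 to 3: z_43 = a_43 · x_3 = 0.15 × 104.56875 / 0.14259375 = 15.6853125 / 0.14259375 = 110.00.

z_43 = 110.00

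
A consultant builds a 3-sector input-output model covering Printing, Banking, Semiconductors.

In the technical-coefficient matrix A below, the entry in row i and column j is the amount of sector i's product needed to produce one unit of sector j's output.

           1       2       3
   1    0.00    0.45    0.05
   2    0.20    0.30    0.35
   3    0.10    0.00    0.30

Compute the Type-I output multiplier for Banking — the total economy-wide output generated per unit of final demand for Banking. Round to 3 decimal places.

m_2 = 2.587

I − A =
  [   1.00    -0.45    -0.05]
  [  -0.20     0.70    -0.35]
  [  -0.10     0.00     0.70]
Cofactors of I−A, C_ij = (−1)^(i+j)·(minor ij) (rows/columns in the sector order above):
  C_11 = (0.70)(0.70) − (-0.35)(0.00) = 0.4900
  C_12 = −[(-0.20)(0.70) − (-0.35)(-0.10)] = 0.1750
  C_13 = (-0.20)(0.00) − (0.70)(-0.10) = 0.0700
  C_21 = −[(-0.45)(0.70) − (-0.05)(0.00)] = 0.3150
  C_22 = (1.00)(0.70) − (-0.05)(-0.10) = 0.6950
  C_23 = −[(1.00)(0.00) − (-0.45)(-0.10)] = 0.0450
  C_31 = (-0.45)(-0.35) − (-0.05)(0.70) = 0.1925
  C_32 = −[(1.00)(-0.35) − (-0.05)(-0.20)] = 0.3600
  C_33 = (1.00)(0.70) − (-0.45)(-0.20) = 0.6100
det(I−A) = Σ_j (I−A)_1j·C_1j = (1.00)(0.4900) + (-0.45)(0.1750) + (-0.05)(0.0700) = 0.40775
adj(I−A) = Cᵀ =
  [ 0.4900   0.3150   0.1925]
  [ 0.1750   0.6950   0.3600]
  [ 0.0700   0.0450   0.6100]
(I − A)⁻¹ = adj(I−A) / det(I−A) ≈
  [   1.2017     0.7725     0.4721]
  [   0.4292     1.7045     0.8829]
  [   0.1717     0.1104     1.4960]
The output multiplier for sector j is the column-j sum of the Leontief inverse (I − A)⁻¹ = adj(I−A) / det(I−A).
Column 2 of adj(I−A): (0.3150, 0.6950, 0.0450); det(I−A) = 0.40775.
m_2 = (0.3150 + 0.6950 + 0.0450) / 0.40775 = 1.055 / 0.40775 ≈ 2.587.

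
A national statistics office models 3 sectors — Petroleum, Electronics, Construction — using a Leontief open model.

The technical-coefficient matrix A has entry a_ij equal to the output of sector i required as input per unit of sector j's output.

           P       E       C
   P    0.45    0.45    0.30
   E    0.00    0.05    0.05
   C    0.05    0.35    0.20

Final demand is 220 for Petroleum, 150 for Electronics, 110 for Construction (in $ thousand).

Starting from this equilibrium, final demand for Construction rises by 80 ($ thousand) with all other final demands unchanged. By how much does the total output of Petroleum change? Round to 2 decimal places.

Δx_P = 62.60

I − A =
  [   0.55    -0.45    -0.30]
  [   0.00     0.95    -0.05]
  [  -0.05    -0.35     0.80]
Cofactors of I−A, C_ij = (−1)^(i+j)·(minor ij) (rows/columns in the sector order above):
  C_11 = (0.95)(0.80) − (-0.05)(-0.35) = 0.7425
  C_12 = −[(0.00)(0.80) − (-0.05)(-0.05)] = 0.0025
  C_13 = (0.00)(-0.35) − (0.95)(-0.05) = 0.0475
  C_21 = −[(-0.45)(0.80) − (-0.30)(-0.35)] = 0.4650
  C_22 = (0.55)(0.80) − (-0.30)(-0.05) = 0.4250
  C_23 = −[(0.55)(-0.35) − (-0.45)(-0.05)] = 0.2150
  C_31 = (-0.45)(-0.05) − (-0.30)(0.95) = 0.3075
  C_32 = −[(0.55)(-0.05) − (-0.30)(0.00)] = 0.0275
  C_33 = (0.55)(0.95) − (-0.45)(0.00) = 0.5225
det(I−A) = Σ_j (I−A)_1j·C_1j = (0.55)(0.7425) + (-0.45)(0.0025) + (-0.30)(0.0475) = 0.3930
adj(I−A) = Cᵀ =
  [ 0.7425   0.4650   0.3075]
  [ 0.0025   0.4250   0.0275]
  [ 0.0475   0.2150   0.5225]
(I − A)⁻¹ = adj(I−A) / det(I−A) ≈
  [   1.8893     1.1832     0.7824]
  [   0.0064     1.0814     0.0700]
  [   0.1209     0.5471     1.3295]
Δx = (I − A)⁻¹ Δd with Δd having +80 in the Construction component and 0 elsewhere.
So Δx_P = L_PC · (+80), where L_PC = adj(I−A)_PC / det(I−A) = 0.3075 / 0.3930.
Δx_P = 0.3075 × (+80) / 0.3930 = 24.60 / 0.3930 ≈ 62.60.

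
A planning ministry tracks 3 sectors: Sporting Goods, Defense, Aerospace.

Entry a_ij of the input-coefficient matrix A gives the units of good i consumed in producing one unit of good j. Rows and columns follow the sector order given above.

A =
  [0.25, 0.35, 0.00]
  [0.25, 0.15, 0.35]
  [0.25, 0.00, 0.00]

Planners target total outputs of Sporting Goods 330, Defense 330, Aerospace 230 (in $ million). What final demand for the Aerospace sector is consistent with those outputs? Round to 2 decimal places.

d_A = 147.50

I − A =
  [   0.75    -0.35     0.00]
  [  -0.25     0.85    -0.35]
  [  -0.25     0.00     1.00]
d = (I − A) x:
  d_S = (+0.75)·330 + (-0.35)·330 + (+0.00)·230 = 132.00
  d_D = (-0.25)·330 + (+0.85)·330 + (-0.35)·230 = 117.50
  d_A = (-0.25)·330 + (+0.00)·330 + (+1.00)·230 = 147.50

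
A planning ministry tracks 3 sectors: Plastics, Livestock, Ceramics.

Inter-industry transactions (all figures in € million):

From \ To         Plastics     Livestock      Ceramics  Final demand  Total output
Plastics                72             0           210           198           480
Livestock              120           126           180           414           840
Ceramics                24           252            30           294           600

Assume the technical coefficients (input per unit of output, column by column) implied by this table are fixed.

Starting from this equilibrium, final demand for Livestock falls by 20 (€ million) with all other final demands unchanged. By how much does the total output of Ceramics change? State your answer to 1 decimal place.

Δx_C = -9.0

Technical coefficients a_ij = z_ij / X_j:
  a_PP = 72/480 = 0.15, a_LP = 120/480 = 0.25, a_CP = 24/480 = 0.05
  a_PL = 0/840 = 0.00, a_LL = 126/840 = 0.15, a_CL = 252/840 = 0.30
  a_PC = 210/600 = 0.35, a_LC = 180/600 = 0.30, a_CC = 30/600 = 0.05
I − A =
  [   0.85     0.00    -0.35]
  [  -0.25     0.85    -0.30]
  [  -0.05    -0.30     0.95]
Cofactors of I−A, C_ij = (−1)^(i+j)·(minor ij) (rows/columns in the sector order above):
  C_11 = (0.85)(0.95) − (-0.30)(-0.30) = 0.7175
  C_12 = −[(-0.25)(0.95) − (-0.30)(-0.05)] = 0.2525
  C_13 = (-0.25)(-0.30) − (0.85)(-0.05) = 0.1175
  C_21 = −[(0.00)(0.95) − (-0.35)(-0.30)] = 0.1050
  C_22 = (0.85)(0.95) − (-0.35)(-0.05) = 0.7900
  C_23 = −[(0.85)(-0.30) − (0.00)(-0.05)] = 0.2550
  C_31 = (0.00)(-0.30) − (-0.35)(0.85) = 0.2975
  C_32 = −[(0.85)(-0.30) − (-0.35)(-0.25)] = 0.3425
  C_33 = (0.85)(0.85) − (0.00)(-0.25) = 0.7225
det(I−A) = Σ_j (I−A)_1j·C_1j = (0.85)(0.7175) + (0.00)(0.2525) + (-0.35)(0.1175) = 0.56875
adj(I−A) = Cᵀ =
  [ 0.7175   0.1050   0.2975]
  [ 0.2525   0.7900   0.3425]
  [ 0.1175   0.2550   0.7225]
(I − A)⁻¹ = adj(I−A) / det(I−A) ≈
  [   1.2615     0.1846     0.5231]
  [   0.4440     1.3890     0.6022]
  [   0.2066     0.4484     1.2703]
Δx = (I − A)⁻¹ Δd with Δd having -20 in the Livestock component and 0 elsewhere.
So Δx_C = L_CL · (-20), where L_CL = adj(I−A)_CL / det(I−A) = 0.2550 / 0.56875.
Δx_C = 0.2550 × (-20) / 0.56875 = -5.10 / 0.56875 ≈ -9.0.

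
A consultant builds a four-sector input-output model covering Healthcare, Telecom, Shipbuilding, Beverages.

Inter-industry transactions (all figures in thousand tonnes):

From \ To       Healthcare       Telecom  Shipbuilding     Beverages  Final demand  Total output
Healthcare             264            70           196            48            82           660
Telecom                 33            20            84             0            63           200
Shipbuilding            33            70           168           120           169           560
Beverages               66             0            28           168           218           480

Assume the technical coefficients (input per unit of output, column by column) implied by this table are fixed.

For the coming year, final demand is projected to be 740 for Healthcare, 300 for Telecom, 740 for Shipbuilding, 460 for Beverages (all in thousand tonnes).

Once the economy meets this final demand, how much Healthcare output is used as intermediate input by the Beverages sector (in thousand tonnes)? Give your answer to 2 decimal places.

Technical coefficients a_ij = z_ij / X_j:
  a_HH = 264/660 = 0.40, a_TH = 33/660 = 0.05, a_SH = 33/660 = 0.05, a_BH = 66/660 = 0.10
  a_HT = 70/200 = 0.35, a_TT = 20/200 = 0.10, a_ST = 70/200 = 0.35, a_BT = 0/200 = 0.00
  a_HS = 196/560 = 0.35, a_TS = 84/560 = 0.15, a_SS = 168/560 = 0.30, a_BS = 28/560 = 0.05
  a_HB = 48/480 = 0.10, a_TB = 0/480 = 0.00, a_SB = 120/480 = 0.25, a_BB = 168/480 = 0.35
I − A =
  [   0.60    -0.35    -0.35    -0.10]
  [  -0.05     0.90    -0.15     0.00]
  [  -0.05    -0.35     0.70    -0.25]
  [  -0.10     0.00    -0.05     0.65]
Compute the cofactors C_ij = (−1)^(i+j)·(3×3 minor ij) of I−A; the adjugate is their transpose:
adj(I−A) = Cᵀ =
  [ 0.364125   0.236250   0.243375   0.149625]
  [ 0.030750   0.238125   0.068625   0.031125]
  [ 0.063125   0.153125   0.330625   0.136875]
  [ 0.060875   0.048125   0.062875   0.309750]
det(I−A) = Σ_j (I−A)_1j·C_1j = (0.60)(0.364125) + (-0.35)(0.030750) + (-0.35)(0.063125) + (-0.10)(0.060875) = 0.17953125
(I − A)⁻¹ = adj(I−A) / det(I−A) ≈
  [   2.0282     1.3159     1.3556     0.8334]
  [   0.1713     1.3264     0.3822     0.1734]
  [   0.3516     0.8529     1.8416     0.7624]
  [   0.3391     0.2681     0.3502     1.7253]
First solve x = (I − A)⁻¹ d = adj(I−A)·d / det(I−A); in particular x_B = (0.060875·740 + 0.048125·300 + 0.062875·740 + 0.309750·460) / 0.17953125 = 248.4975 / 0.17953125 ≈ 1384.1462.
Intermediate flow from H to B: z_HB = a_HB · x_B = 0.10 × 248.4975 / 0.17953125 = 24.84975 / 0.17953125 ≈ 138.41.

z_HB = 138.41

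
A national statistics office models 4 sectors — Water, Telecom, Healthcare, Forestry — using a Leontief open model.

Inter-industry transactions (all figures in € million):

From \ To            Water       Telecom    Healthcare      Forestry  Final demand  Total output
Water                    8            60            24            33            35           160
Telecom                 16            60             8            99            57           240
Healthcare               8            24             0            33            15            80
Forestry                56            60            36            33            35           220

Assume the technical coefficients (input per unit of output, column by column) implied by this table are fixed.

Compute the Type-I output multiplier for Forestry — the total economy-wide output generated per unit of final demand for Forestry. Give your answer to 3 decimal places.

Technical coefficients a_ij = z_ij / X_j:
  a_WW = 8/160 = 0.05, a_TW = 16/160 = 0.10, a_HW = 8/160 = 0.05, a_FW = 56/160 = 0.35
  a_WT = 60/240 = 0.25, a_TT = 60/240 = 0.25, a_HT = 24/240 = 0.10, a_FT = 60/240 = 0.25
  a_WH = 24/80 = 0.30, a_TH = 8/80 = 0.10, a_HH = 0/80 = 0.00, a_FH = 36/80 = 0.45
  a_WF = 33/220 = 0.15, a_TF = 99/220 = 0.45, a_HF = 33/220 = 0.15, a_FF = 33/220 = 0.15
I − A =
  [   0.95    -0.25    -0.30    -0.15]
  [  -0.10     0.75    -0.10    -0.45]
  [  -0.05    -0.10     1.00    -0.15]
  [  -0.35    -0.25    -0.45     0.85]
Compute the cofactors C_ij = (−1)^(i+j)·(3×3 minor ij) of I−A; the adjugate is their transpose:
adj(I−A) = Cᵀ =
  [ 0.441875   0.276625   0.283750   0.274500]
  [ 0.255375   0.659000   0.347375   0.455250]
  [ 0.093625   0.136750   0.395000   0.158625]
  [ 0.306625   0.380125   0.428125   0.662500]
det(I−A) = Σ_j (I−A)_1j·C_1j = (0.95)(0.441875) + (-0.25)(0.255375) + (-0.30)(0.093625) + (-0.15)(0.306625) = 0.28185625
(I − A)⁻¹ = adj(I−A) / det(I−A) ≈
  [   1.5677     0.9814     1.0067     0.9739]
  [   0.9060     2.3381     1.2325     1.6152]
  [   0.3322     0.4852     1.4014     0.5628]
  [   1.0879     1.3486     1.5189     2.3505]
The output multiplier for sector j is the column-j sum of the Leontief inverse (I − A)⁻¹ = adj(I−A) / det(I−A).
Column F of adj(I−A): (0.274500, 0.455250, 0.158625, 0.662500); det(I−A) = 0.28185625.
m_F = (0.274500 + 0.455250 + 0.158625 + 0.662500) / 0.28185625 = 1.550875 / 0.28185625 ≈ 5.502.

m_F = 5.502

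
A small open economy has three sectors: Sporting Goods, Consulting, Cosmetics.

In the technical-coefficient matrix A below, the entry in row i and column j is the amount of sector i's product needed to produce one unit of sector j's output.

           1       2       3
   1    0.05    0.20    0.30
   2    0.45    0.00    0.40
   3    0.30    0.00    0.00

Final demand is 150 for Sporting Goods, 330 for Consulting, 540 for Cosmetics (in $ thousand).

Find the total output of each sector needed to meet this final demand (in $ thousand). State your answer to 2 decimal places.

x_1 = 564.61, x_2 = 867.83, x_3 = 709.38

I − A =
  [   0.95    -0.20    -0.30]
  [  -0.45     1.00    -0.40]
  [  -0.30     0.00     1.00]
Cofactors of I−A, C_ij = (−1)^(i+j)·(minor ij) (rows/columns in the sector order above):
  C_11 = (1.00)(1.00) − (-0.40)(0.00) = 1.0000
  C_12 = −[(-0.45)(1.00) − (-0.40)(-0.30)] = 0.5700
  C_13 = (-0.45)(0.00) − (1.00)(-0.30) = 0.3000
  C_21 = −[(-0.20)(1.00) − (-0.30)(0.00)] = 0.2000
  C_22 = (0.95)(1.00) − (-0.30)(-0.30) = 0.8600
  C_23 = −[(0.95)(0.00) − (-0.20)(-0.30)] = 0.0600
  C_31 = (-0.20)(-0.40) − (-0.30)(1.00) = 0.3800
  C_32 = −[(0.95)(-0.40) − (-0.30)(-0.45)] = 0.5150
  C_33 = (0.95)(1.00) − (-0.20)(-0.45) = 0.8600
det(I−A) = Σ_j (I−A)_1j·C_1j = (0.95)(1.0000) + (-0.20)(0.5700) + (-0.30)(0.3000) = 0.7460
adj(I−A) = Cᵀ =
  [ 1.0000   0.2000   0.3800]
  [ 0.5700   0.8600   0.5150]
  [ 0.3000   0.0600   0.8600]
(I − A)⁻¹ = adj(I−A) / det(I−A) ≈
  [   1.3405     0.2681     0.5094]
  [   0.7641     1.1528     0.6903]
  [   0.4021     0.0804     1.1528]
x = (I − A)⁻¹ d = adj(I−A)·d / det(I−A), with det(I−A) = 0.7460:
  x_1 = (1.0000·150 + 0.2000·330 + 0.3800·540) / 0.7460 = 421.20 / 0.7460 ≈ 564.61
  x_2 = (0.5700·150 + 0.8600·330 + 0.5150·540) / 0.7460 = 647.40 / 0.7460 ≈ 867.83
  x_3 = (0.3000·150 + 0.0600·330 + 0.8600·540) / 0.7460 = 529.20 / 0.7460 ≈ 709.38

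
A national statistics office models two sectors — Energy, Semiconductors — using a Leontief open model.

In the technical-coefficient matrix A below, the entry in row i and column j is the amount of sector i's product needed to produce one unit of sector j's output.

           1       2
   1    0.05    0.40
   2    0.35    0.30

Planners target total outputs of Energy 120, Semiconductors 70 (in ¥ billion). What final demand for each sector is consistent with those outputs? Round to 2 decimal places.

d_1 = 86.00, d_2 = 7.00

I − A =
  [   0.95    -0.40]
  [  -0.35     0.70]
d = (I − A) x:
  d_1 = (+0.95)·120 + (-0.40)·70 = 86.00
  d_2 = (-0.35)·120 + (+0.70)·70 = 7.00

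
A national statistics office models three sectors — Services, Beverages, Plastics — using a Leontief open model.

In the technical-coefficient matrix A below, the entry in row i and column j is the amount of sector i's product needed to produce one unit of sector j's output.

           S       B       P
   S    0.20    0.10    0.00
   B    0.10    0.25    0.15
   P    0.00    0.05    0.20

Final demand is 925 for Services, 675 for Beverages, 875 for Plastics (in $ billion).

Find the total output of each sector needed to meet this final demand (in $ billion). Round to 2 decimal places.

I − A =
  [   0.80    -0.10     0.00]
  [  -0.10     0.75    -0.15]
  [   0.00    -0.05     0.80]
Cofactors of I−A, C_ij = (−1)^(i+j)·(minor ij) (rows/columns in the sector order above):
  C_11 = (0.75)(0.80) − (-0.15)(-0.05) = 0.5925
  C_12 = −[(-0.10)(0.80) − (-0.15)(0.00)] = 0.0800
  C_13 = (-0.10)(-0.05) − (0.75)(0.00) = 0.0050
  C_21 = −[(-0.10)(0.80) − (0.00)(-0.05)] = 0.0800
  C_22 = (0.80)(0.80) − (0.00)(0.00) = 0.6400
  C_23 = −[(0.80)(-0.05) − (-0.10)(0.00)] = 0.0400
  C_31 = (-0.10)(-0.15) − (0.00)(0.75) = 0.0150
  C_32 = −[(0.80)(-0.15) − (0.00)(-0.10)] = 0.1200
  C_33 = (0.80)(0.75) − (-0.10)(-0.10) = 0.5900
det(I−A) = Σ_j (I−A)_1j·C_1j = (0.80)(0.5925) + (-0.10)(0.0800) + (0.00)(0.0050) = 0.4660
adj(I−A) = Cᵀ =
  [ 0.5925   0.0800   0.0150]
  [ 0.0800   0.6400   0.1200]
  [ 0.0050   0.0400   0.5900]
(I − A)⁻¹ = adj(I−A) / det(I−A) ≈
  [   1.2715     0.1717     0.0322]
  [   0.1717     1.3734     0.2575]
  [   0.0107     0.0858     1.2661]
x = (I − A)⁻¹ d = adj(I−A)·d / det(I−A), with det(I−A) = 0.4660:
  x_S = (0.5925·925 + 0.0800·675 + 0.0150·875) / 0.4660 = 615.1875 / 0.4660 ≈ 1320.14
  x_B = (0.0800·925 + 0.6400·675 + 0.1200·875) / 0.4660 = 611.00 / 0.4660 ≈ 1311.16
  x_P = (0.0050·925 + 0.0400·675 + 0.5900·875) / 0.4660 = 547.875 / 0.4660 ≈ 1175.70

x_S = 1320.14, x_B = 1311.16, x_P = 1175.70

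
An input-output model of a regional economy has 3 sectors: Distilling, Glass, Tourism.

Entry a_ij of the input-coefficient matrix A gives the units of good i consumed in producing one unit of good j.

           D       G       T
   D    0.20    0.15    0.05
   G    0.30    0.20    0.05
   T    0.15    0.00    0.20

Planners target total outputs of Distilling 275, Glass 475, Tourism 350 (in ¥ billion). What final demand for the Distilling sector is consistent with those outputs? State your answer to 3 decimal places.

d_D = 131.250

I − A =
  [   0.80    -0.15    -0.05]
  [  -0.30     0.80    -0.05]
  [  -0.15     0.00     0.80]
d = (I − A) x:
  d_D = (+0.80)·275 + (-0.15)·475 + (-0.05)·350 = 131.250
  d_G = (-0.30)·275 + (+0.80)·475 + (-0.05)·350 = 280.000
  d_T = (-0.15)·275 + (+0.00)·475 + (+0.80)·350 = 238.750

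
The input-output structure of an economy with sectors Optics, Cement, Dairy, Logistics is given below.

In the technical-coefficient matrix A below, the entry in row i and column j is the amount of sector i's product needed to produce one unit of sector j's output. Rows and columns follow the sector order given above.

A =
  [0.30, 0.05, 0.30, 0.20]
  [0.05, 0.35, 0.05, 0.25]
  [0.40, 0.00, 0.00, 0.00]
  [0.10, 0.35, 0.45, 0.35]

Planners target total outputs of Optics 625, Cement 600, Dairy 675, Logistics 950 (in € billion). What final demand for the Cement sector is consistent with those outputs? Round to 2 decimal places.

d_2 = 87.50

I − A =
  [   0.70    -0.05    -0.30    -0.20]
  [  -0.05     0.65    -0.05    -0.25]
  [  -0.40     0.00     1.00     0.00]
  [  -0.10    -0.35    -0.45     0.65]
d = (I − A) x:
  d_1 = (+0.70)·625 + (-0.05)·600 + (-0.30)·675 + (-0.20)·950 = 15.00
  d_2 = (-0.05)·625 + (+0.65)·600 + (-0.05)·675 + (-0.25)·950 = 87.50
  d_3 = (-0.40)·625 + (+0.00)·600 + (+1.00)·675 + (+0.00)·950 = 425.00
  d_4 = (-0.10)·625 + (-0.35)·600 + (-0.45)·675 + (+0.65)·950 = 41.25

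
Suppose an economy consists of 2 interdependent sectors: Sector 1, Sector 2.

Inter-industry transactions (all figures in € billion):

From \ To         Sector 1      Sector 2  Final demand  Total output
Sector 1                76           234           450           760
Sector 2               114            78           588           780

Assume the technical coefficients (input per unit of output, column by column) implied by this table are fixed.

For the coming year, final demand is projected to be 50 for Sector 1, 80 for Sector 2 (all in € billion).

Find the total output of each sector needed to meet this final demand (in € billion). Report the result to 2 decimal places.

Technical coefficients a_ij = z_ij / X_j:
  a_11 = 76/760 = 0.10, a_21 = 114/760 = 0.15
  a_12 = 234/780 = 0.30, a_22 = 78/780 = 0.10
I − A =
  [   0.90    -0.30]
  [  -0.15     0.90]
det(I−A) = (0.90)(0.90) − (-0.30)(-0.15) = 0.7650
adj(I−A) = [[0.90, 0.30], [0.15, 0.90]]
(I − A)⁻¹ = adj(I−A) / det(I−A) ≈
  [   1.1765     0.3922]
  [   0.1961     1.1765]
x = (I − A)⁻¹ d = adj(I−A)·d / det(I−A), with det(I−A) = 0.7650:
  x_1 = (0.90·50 + 0.30·80) / 0.7650 = 69.00 / 0.7650 ≈ 90.20
  x_2 = (0.15·50 + 0.90·80) / 0.7650 = 79.50 / 0.7650 ≈ 103.92

x_1 = 90.20, x_2 = 103.92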